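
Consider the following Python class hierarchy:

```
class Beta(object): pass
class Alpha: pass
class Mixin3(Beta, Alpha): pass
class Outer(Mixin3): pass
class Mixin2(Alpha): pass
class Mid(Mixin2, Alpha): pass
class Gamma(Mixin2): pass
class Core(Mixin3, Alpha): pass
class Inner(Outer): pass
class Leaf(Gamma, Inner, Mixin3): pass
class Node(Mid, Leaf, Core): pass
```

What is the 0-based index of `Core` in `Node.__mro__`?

7

L[Node] = Node + merge(L[Mid], L[Leaf], L[Core], [Mid Leaf Core])
  take Mid:  [Mid Mixin2 Alpha object] + [Leaf Gamma Mixin2 Inner Outer Mixin3 Beta Alpha object] + [Core Mixin3 Beta Alpha object] + [Mid Leaf Core]
  take Leaf:  [Mixin2 Alpha object] + [Leaf Gamma Mixin2 Inner Outer Mixin3 Beta Alpha object] + [Core Mixin3 Beta Alpha object] + [Leaf Core]
  take Gamma:  [Mixin2 Alpha object] + [Gamma Mixin2 Inner Outer Mixin3 Beta Alpha object] + [Core Mixin3 Beta Alpha object] + [Core]
  take Mixin2:  [Mixin2 Alpha object] + [Mixin2 Inner Outer Mixin3 Beta Alpha object] + [Core Mixin3 Beta Alpha object] + [Core]
  take Inner:  [Alpha object] + [Inner Outer Mixin3 Beta Alpha object] + [Core Mixin3 Beta Alpha object] + [Core]
  take Outer:  [Alpha object] + [Outer Mixin3 Beta Alpha object] + [Core Mixin3 Beta Alpha object] + [Core]
  take Core:  [Alpha object] + [Mixin3 Beta Alpha object] + [Core Mixin3 Beta Alpha object] + [Core]
  take Mixin3:  [Alpha object] + [Mixin3 Beta Alpha object] + [Mixin3 Beta Alpha object]
  take Beta:  [Alpha object] + [Beta Alpha object] + [Beta Alpha object]
  take Alpha:  [Alpha object] + [Alpha object] + [Alpha object]
  take object:  [object] + [object] + [object]
MRO: Node Mid Leaf Gamma Mixin2 Inner Outer Core Mixin3 Beta Alpha object
Core sits at index 7.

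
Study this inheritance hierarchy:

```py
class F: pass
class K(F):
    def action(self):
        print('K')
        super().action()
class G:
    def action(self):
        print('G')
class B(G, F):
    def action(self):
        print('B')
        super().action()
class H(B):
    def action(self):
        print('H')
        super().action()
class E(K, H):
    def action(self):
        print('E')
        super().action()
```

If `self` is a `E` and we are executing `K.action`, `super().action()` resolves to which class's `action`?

H

L[E] = E + merge(L[K], L[H], [K H])
  take K:  [K F object] + [H B G F object] + [K H]
  take H:  [F object] + [H B G F object] + [H]
  take B:  [F object] + [B G F object]
  take G:  [F object] + [G F object]
  take F:  [F object] + [F object]
  take object:  [object] + [object]
MRO: E K H B G F object
super() in K.action on a E instance goes to the class after K in E's MRO: H.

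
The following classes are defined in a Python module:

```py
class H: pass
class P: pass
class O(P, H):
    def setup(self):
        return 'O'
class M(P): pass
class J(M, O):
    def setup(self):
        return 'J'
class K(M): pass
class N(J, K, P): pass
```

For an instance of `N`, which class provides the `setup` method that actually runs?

L[N] = N + merge(L[J], L[K], L[P], [J K P])
  take J:  [J M O P H object] + [K M P object] + [P object] + [J K P]
  take K:  [M O P H object] + [K M P object] + [P object] + [K P]
  take M:  [M O P H object] + [M P object] + [P object] + [P]
  take O:  [O P H object] + [P object] + [P object] + [P]
  take P:  [P H object] + [P object] + [P object] + [P]
  take H:  [H object] + [object] + [object]
  take object:  [object] + [object] + [object]
MRO: N J K M O P H object
setup is defined in: J, O. First along the MRO is J.

J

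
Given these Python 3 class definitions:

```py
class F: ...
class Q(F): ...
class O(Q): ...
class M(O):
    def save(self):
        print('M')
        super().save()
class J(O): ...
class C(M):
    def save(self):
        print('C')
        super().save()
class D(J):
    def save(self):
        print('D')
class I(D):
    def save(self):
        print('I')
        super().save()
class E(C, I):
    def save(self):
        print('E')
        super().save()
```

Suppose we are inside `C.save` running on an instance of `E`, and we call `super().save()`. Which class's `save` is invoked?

L[E] = E + merge(L[C], L[I], [C I])
  take C:  [C M O Q F object] + [I D J O Q F object] + [C I]
  take M:  [M O Q F object] + [I D J O Q F object] + [I]
  take I:  [O Q F object] + [I D J O Q F object] + [I]
  take D:  [O Q F object] + [D J O Q F object]
  take J:  [O Q F object] + [J O Q F object]
  take O:  [O Q F object] + [O Q F object]
  take Q:  [Q F object] + [Q F object]
  take F:  [F object] + [F object]
  take object:  [object] + [object]
MRO: E C M I D J O Q F object
super() in C.save on a E instance goes to the class after C in E's MRO: M.

M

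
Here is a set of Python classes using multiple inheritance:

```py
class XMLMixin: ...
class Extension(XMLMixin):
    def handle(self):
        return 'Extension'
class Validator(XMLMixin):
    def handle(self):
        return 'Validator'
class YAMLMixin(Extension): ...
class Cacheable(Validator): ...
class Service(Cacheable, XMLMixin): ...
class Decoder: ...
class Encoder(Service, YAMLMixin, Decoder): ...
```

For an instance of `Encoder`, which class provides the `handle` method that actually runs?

L[Encoder] = Encoder + merge(L[Service], L[YAMLMixin], L[Decoder], [Service YAMLMixin Decoder])
  take Service:  [Service Cacheable Validator XMLMixin object] + [YAMLMixin Extension XMLMixin object] + [Decoder object] + [Service YAMLMixin Decoder]
  take Cacheable:  [Cacheable Validator XMLMixin object] + [YAMLMixin Extension XMLMixin object] + [Decoder object] + [YAMLMixin Decoder]
  take Validator:  [Validator XMLMixin object] + [YAMLMixin Extension XMLMixin object] + [Decoder object] + [YAMLMixin Decoder]
  take YAMLMixin:  [XMLMixin object] + [YAMLMixin Extension XMLMixin object] + [Decoder object] + [YAMLMixin Decoder]
  take Extension:  [XMLMixin object] + [Extension XMLMixin object] + [Decoder object] + [Decoder]
  take XMLMixin:  [XMLMixin object] + [XMLMixin object] + [Decoder object] + [Decoder]
  take Decoder:  [object] + [object] + [Decoder object] + [Decoder]
  take object:  [object] + [object] + [object]
MRO: Encoder Service Cacheable Validator YAMLMixin Extension XMLMixin Decoder object
handle is defined in: Extension, Validator. First along the MRO is Validator.

Validator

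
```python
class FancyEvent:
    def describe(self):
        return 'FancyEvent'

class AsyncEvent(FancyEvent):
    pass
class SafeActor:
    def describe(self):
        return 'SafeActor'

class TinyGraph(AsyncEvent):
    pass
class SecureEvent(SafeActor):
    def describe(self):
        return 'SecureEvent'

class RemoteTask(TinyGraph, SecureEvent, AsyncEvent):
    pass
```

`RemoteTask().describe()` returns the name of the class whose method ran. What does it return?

L[RemoteTask] = RemoteTask + merge(L[TinyGraph], L[SecureEvent], L[AsyncEvent], [TinyGraph SecureEvent AsyncEvent])
  take TinyGraph:  [TinyGraph AsyncEvent FancyEvent object] + [SecureEvent SafeActor object] + [AsyncEvent FancyEvent object] + [TinyGraph SecureEvent AsyncEvent]
  take SecureEvent:  [AsyncEvent FancyEvent object] + [SecureEvent SafeActor object] + [AsyncEvent FancyEvent object] + [SecureEvent AsyncEvent]
  take AsyncEvent:  [AsyncEvent FancyEvent object] + [SafeActor object] + [AsyncEvent FancyEvent object] + [AsyncEvent]
  take FancyEvent:  [FancyEvent object] + [SafeActor object] + [FancyEvent object]
  take SafeActor:  [object] + [SafeActor object] + [object]
  take object:  [object] + [object] + [object]
MRO: RemoteTask TinyGraph SecureEvent AsyncEvent FancyEvent SafeActor object
describe is defined in: FancyEvent, SafeActor, SecureEvent. First along the MRO is SecureEvent.

SecureEvent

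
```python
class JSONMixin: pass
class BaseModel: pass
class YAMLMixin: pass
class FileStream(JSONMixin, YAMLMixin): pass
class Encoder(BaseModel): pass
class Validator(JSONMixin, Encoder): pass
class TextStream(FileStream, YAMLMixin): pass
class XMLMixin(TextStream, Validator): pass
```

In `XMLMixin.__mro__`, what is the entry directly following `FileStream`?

L[XMLMixin] = XMLMixin + merge(L[TextStream], L[Validator], [TextStream Validator])
  take TextStream:  [TextStream FileStream JSONMixin YAMLMixin object] + [Validator JSONMixin Encoder BaseModel object] + [TextStream Validator]
  take FileStream:  [FileStream JSONMixin YAMLMixin object] + [Validator JSONMixin Encoder BaseModel object] + [Validator]
  take Validator:  [JSONMixin YAMLMixin object] + [Validator JSONMixin Encoder BaseModel object] + [Validator]
  take JSONMixin:  [JSONMixin YAMLMixin object] + [JSONMixin Encoder BaseModel object]
  take YAMLMixin:  [YAMLMixin object] + [Encoder BaseModel object]
  take Encoder:  [object] + [Encoder BaseModel object]
  take BaseModel:  [object] + [BaseModel object]
  take object:  [object] + [object]
MRO: XMLMixin TextStream FileStream Validator JSONMixin YAMLMixin Encoder BaseModel object
FileStream is at position 2; next is Validator.

Validator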